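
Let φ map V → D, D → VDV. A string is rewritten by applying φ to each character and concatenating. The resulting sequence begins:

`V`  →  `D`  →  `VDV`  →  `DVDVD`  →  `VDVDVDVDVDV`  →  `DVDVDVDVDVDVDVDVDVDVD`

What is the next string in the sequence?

Rewriting the 21 symbols of DVDVDVDVDVDVDVDVDVDVD one by one yields VDV D VDV D VDV D VDV D VDV D VDV D VDV D VDV D VDV D VDV D VDV; concatenated:

VDVDVDVDVDVDVDVDVDVDVDVDVDVDVDVDVDVDVDVDVDV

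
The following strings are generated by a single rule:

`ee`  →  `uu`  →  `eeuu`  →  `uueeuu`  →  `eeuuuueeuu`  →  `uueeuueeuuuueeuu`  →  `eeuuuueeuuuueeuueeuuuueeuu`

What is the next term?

uueeuueeuuuueeuueeuuuueeuuuueeuueeuuuueeuu

This is a Fibonacci-style word recurrence s(k) = s(k−2)·s(k−1): e.g. ee·uu = eeuu.
The next term joins uueeuueeuuuueeuu and eeuuuueeuuuueeuueeuuuueeuu.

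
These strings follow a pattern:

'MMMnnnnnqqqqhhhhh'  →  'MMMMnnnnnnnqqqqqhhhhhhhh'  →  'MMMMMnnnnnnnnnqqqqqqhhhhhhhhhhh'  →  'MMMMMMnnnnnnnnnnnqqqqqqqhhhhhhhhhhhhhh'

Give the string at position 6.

MMMMMMMMnnnnnnnnnnnnnnnqqqqqqqqqhhhhhhhhhhhhhhhhhhhh

Term n consists of n+1 M's, followed by 2n+1 n's, followed by n+2 q's, followed by 3n-1 h's, where the shown terms are n = 2, 3, 4, 5.
At n = 7 the blocks have lengths 8, 15, 9, 20.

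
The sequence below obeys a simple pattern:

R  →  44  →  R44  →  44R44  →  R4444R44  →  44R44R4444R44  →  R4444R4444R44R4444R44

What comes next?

Each term (from the third on) is the two preceding terms concatenated in order: term 3 = R·44 = R44.
So term 8 is 44R44R4444R44·R4444R4444R44R4444R44.

44R44R4444R44R4444R4444R44R4444R44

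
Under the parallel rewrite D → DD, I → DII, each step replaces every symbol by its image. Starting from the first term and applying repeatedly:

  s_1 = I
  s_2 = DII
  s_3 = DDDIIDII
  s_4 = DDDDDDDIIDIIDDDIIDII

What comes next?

Replace each of the 20 characters of DDDDDDDIIDIIDDDIIDII in place — DD DD DD DD DD DD DD DII DII DD DII DII DD DD DD DII DII DD DII DII — and concatenate.

DDDDDDDDDDDDDDDIIDIIDDDIIDIIDDDDDDDIIDIIDDDIIDII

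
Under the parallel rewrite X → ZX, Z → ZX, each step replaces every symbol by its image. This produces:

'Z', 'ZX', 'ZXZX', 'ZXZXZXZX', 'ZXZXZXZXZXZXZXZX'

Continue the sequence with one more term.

ZXZXZXZXZXZXZXZXZXZXZXZXZXZXZXZX

Replace each of the 16 characters of ZXZXZXZXZXZXZXZX in place — ZX ZX ZX ZX ZX ZX ZX ZX ZX ZX ZX ZX ZX ZX ZX ZX — and concatenate.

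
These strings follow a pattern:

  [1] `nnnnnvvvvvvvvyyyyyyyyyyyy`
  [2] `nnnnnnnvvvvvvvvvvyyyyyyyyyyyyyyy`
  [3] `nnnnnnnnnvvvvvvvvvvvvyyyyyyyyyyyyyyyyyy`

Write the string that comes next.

nnnnnnnnnnnvvvvvvvvvvvvvvyyyyyyyyyyyyyyyyyyyyy

Each string has the form n^{2n-1} v^{2n+2} y^{3n+3}, where the shown terms are n = 3, 4, 5.
For the next term, n = 6, so the run lengths are 11, 14, 21.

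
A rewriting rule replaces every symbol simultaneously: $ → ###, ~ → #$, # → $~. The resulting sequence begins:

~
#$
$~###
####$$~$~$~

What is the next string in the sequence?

Rewriting each symbol of ####$$~$~$~: #→$~, #→$~, #→$~, #→$~, $→###, $→###, ~→#$, $→###, ~→#$, $→###, ~→#$, which concatenates to $~ $~ $~ $~ ### ### #$ ### #$ ### #$.

$~$~$~$~#######$####$####$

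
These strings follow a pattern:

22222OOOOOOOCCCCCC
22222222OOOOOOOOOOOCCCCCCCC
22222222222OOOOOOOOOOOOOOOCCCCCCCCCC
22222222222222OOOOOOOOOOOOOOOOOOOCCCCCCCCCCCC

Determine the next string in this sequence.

22222222222222222OOOOOOOOOOOOOOOOOOOOOOOCCCCCCCCCCCCCC

Term n consists of 3n-1 2's, followed by 4n-1 O's, followed by 2n+2 C's, where the shown terms are n = 2, 3, 4, 5.
Setting n = 6 gives 17, 23, 14 characters in each block.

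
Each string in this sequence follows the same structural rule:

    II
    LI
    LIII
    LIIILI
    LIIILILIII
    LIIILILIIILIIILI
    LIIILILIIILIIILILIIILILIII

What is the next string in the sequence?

Each term (from the third on) is the previous term followed by the one before it: term 3 = LI·II = LIII.
The next term joins LIIILILIIILIIILILIIILILIII and LIIILILIIILIIILI.

LIIILILIIILIIILILIIILILIIILIIILILIIILIIILI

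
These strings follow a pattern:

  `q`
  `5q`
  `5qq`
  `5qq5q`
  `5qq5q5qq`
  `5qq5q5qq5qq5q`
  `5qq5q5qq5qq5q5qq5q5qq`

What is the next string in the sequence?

Each term (from the third on) is the previous term followed by the one before it: term 3 = 5q·q = 5qq.
So term 8 is 5qq5q5qq5qq5q5qq5q5qq·5qq5q5qq5qq5q.

5qq5q5qq5qq5q5qq5q5qq5qq5q5qq5qq5q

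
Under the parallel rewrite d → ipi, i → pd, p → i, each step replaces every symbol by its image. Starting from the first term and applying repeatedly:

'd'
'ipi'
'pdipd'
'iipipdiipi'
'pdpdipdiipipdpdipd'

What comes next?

Rewriting the 18 symbols of pdpdipdiipipdpdipd one by one yields i ipi i ipi pd i ipi pd pd i pd i ipi i ipi pd i ipi; concatenated:

iipiiipipdiipipdpdipdiipiiipipdiipi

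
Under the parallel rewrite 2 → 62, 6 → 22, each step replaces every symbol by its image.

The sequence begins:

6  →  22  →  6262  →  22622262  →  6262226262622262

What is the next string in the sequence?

Rewriting the 16 symbols of 6262226262622262 one by one yields 22 62 22 62 62 62 22 62 22 62 22 62 62 62 22 62; concatenated:

22622262626222622262226262622262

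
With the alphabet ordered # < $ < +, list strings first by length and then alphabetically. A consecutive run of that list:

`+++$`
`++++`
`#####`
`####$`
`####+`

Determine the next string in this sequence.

Treat ####+ as a base-3 numeral over the given alphabet and add one, carrying through any trailing +'s.

###$#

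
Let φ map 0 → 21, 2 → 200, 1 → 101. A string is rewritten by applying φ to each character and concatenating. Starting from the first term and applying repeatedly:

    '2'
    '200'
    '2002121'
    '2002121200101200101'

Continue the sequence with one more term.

Replace each of the 19 characters of 2002121200101200101 in place — 200 21 21 200 101 200 101 200 21 21 101 21 101 200 21 21 101 21 101 — and concatenate.

2002121200101200101200212110121101200212110121101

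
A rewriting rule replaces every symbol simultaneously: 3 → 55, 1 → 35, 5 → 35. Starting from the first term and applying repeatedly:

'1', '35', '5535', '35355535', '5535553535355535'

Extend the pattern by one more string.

35355535353555355535553535355535

Applying the rule to each of the 16 symbols of 5535553535355535 gives the pieces 35 35 55 35 35 35 55 35 55 35 55 35 35 35 55 35, which concatenate to the answer.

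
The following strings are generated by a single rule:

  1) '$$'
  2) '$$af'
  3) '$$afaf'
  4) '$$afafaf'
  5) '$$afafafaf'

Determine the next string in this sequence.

The strings grow by a fixed suffix af each time.
So the next term is $$afafafaf·af.

$$afafafafaf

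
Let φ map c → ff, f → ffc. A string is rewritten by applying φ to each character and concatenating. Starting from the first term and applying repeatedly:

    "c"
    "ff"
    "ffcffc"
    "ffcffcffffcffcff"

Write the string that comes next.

φ(ffcffcffffcffcff) expands symbol-by-symbol to ffc ffc ff ffc ffc ff ffc ffc ffc ffc ff ffc ffc ff ffc ffc; joining the 16 pieces gives the next term.

ffcffcffffcffcffffcffcffcffcffffcffcffffcffc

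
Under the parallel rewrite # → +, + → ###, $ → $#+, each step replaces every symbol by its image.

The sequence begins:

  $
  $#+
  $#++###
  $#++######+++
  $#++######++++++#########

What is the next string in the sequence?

$#++######++++++##################+++++++++

φ($#++######++++++#########) expands symbol-by-symbol to $#+ + ### ### + + + + + + ### ### ### ### ### ### + + + + + + + + +; joining the 25 pieces gives the next term.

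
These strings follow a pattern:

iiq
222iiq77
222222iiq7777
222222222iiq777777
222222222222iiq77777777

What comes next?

222222222222222iiq7777777777

Each term wraps the previous one in 222 on the left and 77 on the right.
One more step from 222222222222iiq77777777 gives the answer.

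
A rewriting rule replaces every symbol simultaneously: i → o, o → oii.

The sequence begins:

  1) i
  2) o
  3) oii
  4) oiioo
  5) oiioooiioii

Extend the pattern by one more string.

Rewriting each symbol of oiioooiioii: o→oii, i→o, i→o, o→oii, o→oii, o→oii, i→o, i→o, o→oii, i→o, i→o, which concatenates to oii o o oii oii oii o o oii o o.

oiioooiioiioiioooiioo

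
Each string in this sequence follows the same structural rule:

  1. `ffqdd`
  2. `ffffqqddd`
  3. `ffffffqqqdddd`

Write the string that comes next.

ffffffffqqqqddddd

Each string has the form f^{2n} q^{n} d^{n+1} (n = 1, 2, …).
For the next term, n = 4, so the run lengths are 8, 4, 5.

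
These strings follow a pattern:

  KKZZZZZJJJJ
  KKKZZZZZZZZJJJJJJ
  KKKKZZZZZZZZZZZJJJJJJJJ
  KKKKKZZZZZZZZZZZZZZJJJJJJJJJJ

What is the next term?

Term n consists of n K's, followed by 3n-1 Z's, followed by 2n J's, where the shown terms are n = 2, 3, 4, 5.
Setting n = 6 gives 6, 17, 12 characters in each block.

KKKKKKZZZZZZZZZZZZZZZZZJJJJJJJJJJJJ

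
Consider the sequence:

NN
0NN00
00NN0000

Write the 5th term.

0000NN00000000

Each term wraps the previous one in 0 on the left and 00 on the right.
From 00NN0000, 2 further steps: 00NN0000 → 000NN000000 → (answer).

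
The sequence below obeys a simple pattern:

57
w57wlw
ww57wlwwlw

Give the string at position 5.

Each term wraps the previous one in w on the left and wlw on the right.
From ww57wlwwlw, 2 further steps: ww57wlwwlw → www57wlwwlwwlw → (answer).

wwww57wlwwlwwlwwlw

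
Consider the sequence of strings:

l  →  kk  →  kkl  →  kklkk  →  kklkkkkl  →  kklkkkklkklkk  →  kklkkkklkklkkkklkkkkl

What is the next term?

kklkkkklkklkkkklkkkklkklkkkklkklkk

From term 3 onward, concatenate the last term with the second-to-last: kk·l = kkl, kkl·kk = kklkk, …
The next term joins kklkkkklkklkkkklkkkkl and kklkkkklkklkk.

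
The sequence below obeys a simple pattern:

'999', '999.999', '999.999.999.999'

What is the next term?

Each string is two copies of the previous one joined by '.'.
So the next term is two copies of 999.999.999.999 with '.' between the halves.

999.999.999.999.999.999.999.999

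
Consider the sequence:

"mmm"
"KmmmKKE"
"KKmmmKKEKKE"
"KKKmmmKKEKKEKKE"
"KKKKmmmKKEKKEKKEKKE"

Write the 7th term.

KKKKKKmmmKKEKKEKKEKKEKKEKKE

Each term wraps the previous one in K on the left and KKE on the right.
From KKKKmmmKKEKKEKKEKKE, 2 further steps: KKKKmmmKKEKKEKKEKKE → KKKKKmmmKKEKKEKKEKKEKKE → (answer).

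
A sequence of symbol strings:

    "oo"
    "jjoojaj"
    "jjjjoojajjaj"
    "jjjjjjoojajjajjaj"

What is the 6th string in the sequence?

Each term wraps the previous one in jj on the left and jaj on the right.
From jjjjjjoojajjajjaj, 2 further steps: jjjjjjoojajjajjaj → jjjjjjjjoojajjajjajjaj → (answer).

jjjjjjjjjjoojajjajjajjajjaj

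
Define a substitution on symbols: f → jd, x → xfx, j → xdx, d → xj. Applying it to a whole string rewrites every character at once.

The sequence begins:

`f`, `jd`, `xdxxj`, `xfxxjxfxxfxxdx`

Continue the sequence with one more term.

Rewriting the 14 symbols of xfxxjxfxxfxxdx one by one yields xfx jd xfx xfx xdx xfx jd xfx xfx jd xfx xfx xj xfx; concatenated:

xfxjdxfxxfxxdxxfxjdxfxxfxjdxfxxfxxjxfx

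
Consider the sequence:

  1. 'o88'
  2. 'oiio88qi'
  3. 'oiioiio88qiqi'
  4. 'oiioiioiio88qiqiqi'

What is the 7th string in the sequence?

oiioiioiioiioiioiio88qiqiqiqiqiqi

Each term wraps the previous one in oii on the left and qi on the right.
From oiioiioiio88qiqiqi, 3 further steps: oiioiioiio88qiqiqi → oiioiioiioiio88qiqiqiqi → oiioiioiioiioiio88qiqiqiqiqi → (answer).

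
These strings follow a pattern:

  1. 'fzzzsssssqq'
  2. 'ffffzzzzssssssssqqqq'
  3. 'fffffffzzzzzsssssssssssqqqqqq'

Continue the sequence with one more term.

ffffffffffzzzzzzssssssssssssssqqqqqqqq

Each string has the form f^{3n-2} z^{n+2} s^{3n+2} q^{2n} (n = 1, 2, …).
For the next term, n = 4, so the run lengths are 10, 6, 14, 8.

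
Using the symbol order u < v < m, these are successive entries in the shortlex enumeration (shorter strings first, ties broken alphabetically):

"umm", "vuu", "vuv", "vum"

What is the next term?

Find the rightmost character of vum below m, bump it to the next letter, and reset everything to its right to u.

vvu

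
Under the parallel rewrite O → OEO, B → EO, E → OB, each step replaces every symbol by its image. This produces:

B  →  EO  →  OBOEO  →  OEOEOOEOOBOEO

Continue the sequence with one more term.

OEOOBOEOOBOEOOEOOBOEOOEOEOOEOOBOEO

φ(OEOEOOEOOBOEO) expands symbol-by-symbol to OEO OB OEO OB OEO OEO OB OEO OEO EO OEO OB OEO; joining the 13 pieces gives the next term.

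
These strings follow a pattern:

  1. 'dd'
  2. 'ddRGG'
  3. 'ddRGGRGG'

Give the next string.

Each term is the previous one with RGG appended.
One more step from ddRGGRGG gives the answer.

ddRGGRGGRGG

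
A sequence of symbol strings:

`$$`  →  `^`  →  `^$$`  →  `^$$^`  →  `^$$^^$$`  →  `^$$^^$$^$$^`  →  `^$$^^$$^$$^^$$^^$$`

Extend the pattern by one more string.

From term 3 onward, concatenate the last term with the second-to-last: ^·$$ = ^$$, ^$$·^ = ^$$^, …
Continuing: ^$$^^$$^$$^^$$^^$$ · ^$$^^$$^$$^ gives term 8.

^$$^^$$^$$^^$$^^$$^$$^^$$^$$^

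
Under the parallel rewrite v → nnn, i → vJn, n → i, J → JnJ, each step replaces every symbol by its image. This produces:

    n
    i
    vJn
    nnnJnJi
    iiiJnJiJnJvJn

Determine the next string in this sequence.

Rewriting the 13 symbols of iiiJnJiJnJvJn one by one yields vJn vJn vJn JnJ i JnJ vJn JnJ i JnJ nnn JnJ i; concatenated:

vJnvJnvJnJnJiJnJvJnJnJiJnJnnnJnJi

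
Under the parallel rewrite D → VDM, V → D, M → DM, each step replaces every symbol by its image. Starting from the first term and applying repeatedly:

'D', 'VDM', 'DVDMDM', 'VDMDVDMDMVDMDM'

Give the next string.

DVDMDMVDMDVDMDMVDMDMDVDMDMVDMDM

Replace each of the 14 characters of VDMDVDMDMVDMDM in place — D VDM DM VDM D VDM DM VDM DM D VDM DM VDM DM — and concatenate.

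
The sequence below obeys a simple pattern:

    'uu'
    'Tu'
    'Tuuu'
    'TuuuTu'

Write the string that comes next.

TuuuTuTuuu

This is a Fibonacci-style word recurrence s(k) = s(k−1)·s(k−2): e.g. Tu·uu = Tuuu.
So term 5 is TuuuTu·Tuuu.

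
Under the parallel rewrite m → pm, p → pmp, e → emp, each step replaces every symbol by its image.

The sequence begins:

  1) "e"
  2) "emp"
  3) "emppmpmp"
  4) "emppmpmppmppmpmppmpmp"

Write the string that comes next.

emppmpmppmppmpmppmpmppmppmpmppmppmpmppmpmppmppmpmppmpmp

Replace each of the 21 characters of emppmpmppmppmpmppmpmp in place — emp pm pmp pmp pm pmp pm pmp pmp pm pmp pmp pm pmp pm pmp pmp pm pmp pm pmp — and concatenate.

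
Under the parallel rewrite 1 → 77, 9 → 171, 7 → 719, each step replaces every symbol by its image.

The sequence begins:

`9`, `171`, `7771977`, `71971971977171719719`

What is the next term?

Applying the rule to each of the 20 symbols of 71971971977171719719 gives the pieces 719 77 171 719 77 171 719 77 171 719 719 77 719 77 719 77 171 719 77 171, which concatenate to the answer.

71977171719771717197717171971977719777197717171977171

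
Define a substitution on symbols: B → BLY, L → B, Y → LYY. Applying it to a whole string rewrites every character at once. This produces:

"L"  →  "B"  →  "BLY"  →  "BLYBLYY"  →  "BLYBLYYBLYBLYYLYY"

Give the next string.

BLYBLYYBLYBLYYLYYBLYBLYYBLYBLYYLYYBLYYLYY

Replace each of the 17 characters of BLYBLYYBLYBLYYLYY in place — BLY B LYY BLY B LYY LYY BLY B LYY BLY B LYY LYY B LYY LYY — and concatenate.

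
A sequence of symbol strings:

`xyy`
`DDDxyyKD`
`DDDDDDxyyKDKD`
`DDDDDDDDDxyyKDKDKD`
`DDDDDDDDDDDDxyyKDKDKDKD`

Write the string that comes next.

s(k+1) = DDD·s(k)·KD, so each term gains DDD as a prefix and KD as a suffix.
One more step from DDDDDDDDDDDDxyyKDKDKDKD gives the answer.

DDDDDDDDDDDDDDDxyyKDKDKDKDKD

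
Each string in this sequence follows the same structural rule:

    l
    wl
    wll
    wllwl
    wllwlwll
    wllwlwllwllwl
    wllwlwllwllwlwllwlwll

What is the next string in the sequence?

wllwlwllwllwlwllwlwllwllwlwllwllwl

Each term (from the third on) is the previous term followed by the one before it: term 3 = wl·l = wll.
So term 8 is wllwlwllwllwlwllwlwll·wllwlwllwllwl.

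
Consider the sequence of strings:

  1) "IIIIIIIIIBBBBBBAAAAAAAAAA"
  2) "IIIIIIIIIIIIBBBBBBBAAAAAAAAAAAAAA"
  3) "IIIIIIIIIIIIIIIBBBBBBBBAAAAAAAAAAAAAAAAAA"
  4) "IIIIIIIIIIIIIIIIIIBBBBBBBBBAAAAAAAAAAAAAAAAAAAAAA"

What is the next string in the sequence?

IIIIIIIIIIIIIIIIIIIIIBBBBBBBBBBAAAAAAAAAAAAAAAAAAAAAAAAAA

The n-th term is 3n I's then n+3 B's then 4n-2 A's, where the shown terms are n = 3, 4, 5, 6.
For the next term, n = 7, so the run lengths are 21, 10, 26.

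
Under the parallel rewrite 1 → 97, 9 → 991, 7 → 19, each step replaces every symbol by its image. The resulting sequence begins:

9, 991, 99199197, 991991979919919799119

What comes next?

9919919799199197991199919919799199197991199919919797991

Replace each of the 21 characters of 991991979919919799119 in place — 991 991 97 991 991 97 991 19 991 991 97 991 991 97 991 19 991 991 97 97 991 — and concatenate.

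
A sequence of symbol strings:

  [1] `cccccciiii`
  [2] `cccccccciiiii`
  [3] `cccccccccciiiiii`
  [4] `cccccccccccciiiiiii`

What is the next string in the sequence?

cccccccccccccciiiiiiii

Term n consists of 2n c's, followed by n+1 i's, where the shown terms are n = 3, 4, 5, 6.
At n = 7 the blocks have lengths 14, 8.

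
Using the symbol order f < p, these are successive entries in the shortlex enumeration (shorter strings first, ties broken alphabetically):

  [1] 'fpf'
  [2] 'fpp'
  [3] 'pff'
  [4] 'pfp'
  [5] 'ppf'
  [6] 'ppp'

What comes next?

After ppp the length-3 strings are exhausted; the first length-4 string is 4 copies of f.

ffff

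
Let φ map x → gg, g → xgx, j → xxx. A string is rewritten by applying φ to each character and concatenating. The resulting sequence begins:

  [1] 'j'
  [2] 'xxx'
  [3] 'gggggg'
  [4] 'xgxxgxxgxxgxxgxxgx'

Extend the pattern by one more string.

Rewriting the 18 symbols of xgxxgxxgxxgxxgxxgx one by one yields gg xgx gg gg xgx gg gg xgx gg gg xgx gg gg xgx gg gg xgx gg; concatenated:

ggxgxggggxgxggggxgxggggxgxggggxgxggggxgxgg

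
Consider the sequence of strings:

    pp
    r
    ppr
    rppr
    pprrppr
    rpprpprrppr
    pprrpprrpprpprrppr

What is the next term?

rpprpprrpprpprrpprrpprpprrppr

Each term (from the third on) is the two preceding terms concatenated in order: term 3 = pp·r = ppr.
So term 8 is rpprpprrppr·pprrpprrpprpprrppr.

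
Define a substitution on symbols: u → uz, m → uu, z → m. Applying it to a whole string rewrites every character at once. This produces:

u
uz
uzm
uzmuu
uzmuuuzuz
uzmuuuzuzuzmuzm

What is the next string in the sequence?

uzmuuuzuzuzmuzmuzmuuuzmuu

φ(uzmuuuzuzuzmuzm) expands symbol-by-symbol to uz m uu uz uz uz m uz m uz m uu uz m uu; joining the 15 pieces gives the next term.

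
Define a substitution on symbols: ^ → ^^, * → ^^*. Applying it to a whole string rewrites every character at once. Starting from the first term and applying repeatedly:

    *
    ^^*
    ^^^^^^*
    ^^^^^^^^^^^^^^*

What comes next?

^^^^^^^^^^^^^^^^^^^^^^^^^^^^^^*

Replace each of the 15 characters of ^^^^^^^^^^^^^^* in place — ^^ ^^ ^^ ^^ ^^ ^^ ^^ ^^ ^^ ^^ ^^ ^^ ^^ ^^ ^^* — and concatenate.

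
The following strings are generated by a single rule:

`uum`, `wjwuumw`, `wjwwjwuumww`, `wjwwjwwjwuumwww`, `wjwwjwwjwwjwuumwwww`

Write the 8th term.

Every step adds wjw to the front and w to the end of the previous string.
From wjwwjwwjwwjwuumwwww, 3 further steps: wjwwjwwjwwjwuumwwww → wjwwjwwjwwjwwjwuumwwwww → wjwwjwwjwwjwwjwwjwuumwwwwww → (answer).

wjwwjwwjwwjwwjwwjwwjwuumwwwwwww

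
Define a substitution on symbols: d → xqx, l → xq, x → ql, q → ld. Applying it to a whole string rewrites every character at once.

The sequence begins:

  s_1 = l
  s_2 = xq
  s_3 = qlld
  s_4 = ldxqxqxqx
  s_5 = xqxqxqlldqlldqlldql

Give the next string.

Applying the rule to each of the 19 symbols of xqxqxqlldqlldqlldql gives the pieces ql ld ql ld ql ld xq xq xqx ld xq xq xqx ld xq xq xqx ld xq, which concatenate to the answer.

qlldqlldqlldxqxqxqxldxqxqxqxldxqxqxqxldxq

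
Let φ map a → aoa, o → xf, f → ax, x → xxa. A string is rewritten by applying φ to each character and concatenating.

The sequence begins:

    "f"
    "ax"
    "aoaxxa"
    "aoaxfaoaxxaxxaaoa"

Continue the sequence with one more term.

Replace each of the 17 characters of aoaxfaoaxxaxxaaoa in place — aoa xf aoa xxa ax aoa xf aoa xxa xxa aoa xxa xxa aoa aoa xf aoa — and concatenate.

aoaxfaoaxxaaxaoaxfaoaxxaxxaaoaxxaxxaaoaaoaxfaoa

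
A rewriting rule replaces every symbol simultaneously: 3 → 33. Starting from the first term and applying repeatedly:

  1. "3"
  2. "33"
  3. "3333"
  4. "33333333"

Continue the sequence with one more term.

Rewriting each symbol of 33333333: 3→33, 3→33, 3→33, 3→33, 3→33, 3→33, 3→33, 3→33, which concatenates to 33 33 33 33 33 33 33 33.

3333333333333333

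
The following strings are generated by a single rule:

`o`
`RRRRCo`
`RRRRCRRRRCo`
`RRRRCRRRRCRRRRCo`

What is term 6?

RRRRCRRRRCRRRRCRRRRCRRRRCo

Each term is the previous one with RRRRC prepended.
From RRRRCRRRRCRRRRCo, 2 further steps: RRRRCRRRRCRRRRCo → RRRRCRRRRCRRRRCRRRRCo → (answer).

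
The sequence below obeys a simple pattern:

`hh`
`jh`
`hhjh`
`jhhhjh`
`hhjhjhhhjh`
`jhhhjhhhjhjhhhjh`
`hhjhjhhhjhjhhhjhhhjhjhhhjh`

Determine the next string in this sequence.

From term 3 onward, concatenate the second-to-last term with the last: hh·jh = hhjh, jh·hhjh = jhhhjh, …
Continuing: jhhhjhhhjhjhhhjh · hhjhjhhhjhjhhhjhhhjhjhhhjh gives term 8.

jhhhjhhhjhjhhhjhhhjhjhhhjhjhhhjhhhjhjhhhjh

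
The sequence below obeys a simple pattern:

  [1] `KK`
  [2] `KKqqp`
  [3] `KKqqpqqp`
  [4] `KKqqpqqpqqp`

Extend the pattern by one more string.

KKqqpqqpqqpqqp

The strings grow by a fixed suffix qqp each time.
One more step from KKqqpqqpqqp gives the answer.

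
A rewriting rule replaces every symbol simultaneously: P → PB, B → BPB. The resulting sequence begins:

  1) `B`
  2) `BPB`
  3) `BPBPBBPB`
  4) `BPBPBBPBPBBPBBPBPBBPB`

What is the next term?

Rewriting the 21 symbols of BPBPBBPBPBBPBBPBPBBPB one by one yields BPB PB BPB PB BPB BPB PB BPB PB BPB BPB PB BPB BPB PB BPB PB BPB BPB PB BPB; concatenated:

BPBPBBPBPBBPBBPBPBBPBPBBPBBPBPBBPBBPBPBBPBPBBPBBPBPBBPB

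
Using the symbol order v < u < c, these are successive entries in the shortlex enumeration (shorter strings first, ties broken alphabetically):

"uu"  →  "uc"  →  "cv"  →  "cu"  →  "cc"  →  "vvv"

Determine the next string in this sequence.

vvu

Treat vvv as a base-3 numeral over the given alphabet and add one, carrying through any trailing c's.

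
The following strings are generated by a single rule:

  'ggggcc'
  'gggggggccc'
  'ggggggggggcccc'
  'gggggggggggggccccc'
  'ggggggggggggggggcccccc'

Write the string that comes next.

Term n consists of 3n+1 g's, followed by n+1 c's (n = 1, 2, …).
For the next term, n = 6, so the run lengths are 19, 7.

gggggggggggggggggggccccccc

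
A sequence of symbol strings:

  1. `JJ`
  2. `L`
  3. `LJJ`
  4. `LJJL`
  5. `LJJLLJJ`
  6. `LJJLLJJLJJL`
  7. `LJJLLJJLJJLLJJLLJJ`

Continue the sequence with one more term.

Each term (from the third on) is the previous term followed by the one before it: term 3 = L·JJ = LJJ.
The next term joins LJJLLJJLJJLLJJLLJJ and LJJLLJJLJJL.

LJJLLJJLJJLLJJLLJJLJJLLJJLJJL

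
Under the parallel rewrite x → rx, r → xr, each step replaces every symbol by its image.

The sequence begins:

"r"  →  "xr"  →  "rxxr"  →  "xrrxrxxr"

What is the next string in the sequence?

rxxrxrrxxrrxrxxr

Expanding xrrxrxxr: x→rx, r→xr, r→xr, x→rx, r→xr, x→rx, x→rx, r→xr. Concatenated: rx xr xr rx xr rx rx xr.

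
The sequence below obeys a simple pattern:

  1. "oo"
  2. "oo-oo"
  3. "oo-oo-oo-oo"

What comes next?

oo-oo-oo-oo-oo-oo-oo-oo

s(k+1) = s(k)·-·s(k) — each term doubles the last with '-' between the halves.
One more doubling of oo-oo-oo-oo gives the answer.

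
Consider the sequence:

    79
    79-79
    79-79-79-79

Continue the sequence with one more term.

Every step duplicates the string with '-' between the halves.
So the next term is two copies of 79-79-79-79 with '-' between the halves.

79-79-79-79-79-79-79-79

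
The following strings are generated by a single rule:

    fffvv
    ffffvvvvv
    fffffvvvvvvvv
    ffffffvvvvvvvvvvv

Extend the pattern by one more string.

fffffffvvvvvvvvvvvvvv

Reading off run lengths: f runs 3, 4, 5, 6; v runs 2, 5, 8, 11 — each is linear in n (n = 1, 2, …).
Setting n = 5 gives 7, 14 characters in each block.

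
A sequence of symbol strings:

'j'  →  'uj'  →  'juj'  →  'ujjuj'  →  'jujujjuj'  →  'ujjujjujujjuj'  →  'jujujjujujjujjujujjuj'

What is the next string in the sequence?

ujjujjujujjujjujujjujujjujjujujjuj

This is a Fibonacci-style word recurrence s(k) = s(k−2)·s(k−1): e.g. j·uj = juj.
So term 8 is ujjujjujujjuj·jujujjujujjujjujujjuj.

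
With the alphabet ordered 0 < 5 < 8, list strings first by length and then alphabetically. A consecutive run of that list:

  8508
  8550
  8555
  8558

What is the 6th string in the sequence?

8585

Advancing 2 positions from 8558 through 8558 → 8580 reaches term 6.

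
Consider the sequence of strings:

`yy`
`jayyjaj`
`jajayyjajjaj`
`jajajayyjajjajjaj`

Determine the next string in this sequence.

jajajajayyjajjajjajjaj

Every step adds ja to the front and jaj to the end of the previous string.
One more step from jajajayyjajjajjaj gives the answer.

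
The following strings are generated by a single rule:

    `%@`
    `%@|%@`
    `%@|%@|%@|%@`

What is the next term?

%@|%@|%@|%@|%@|%@|%@|%@

s(k+1) = s(k)·|·s(k) — each term doubles the last with '|' between the halves.
One more doubling of %@|%@|%@|%@ gives the answer.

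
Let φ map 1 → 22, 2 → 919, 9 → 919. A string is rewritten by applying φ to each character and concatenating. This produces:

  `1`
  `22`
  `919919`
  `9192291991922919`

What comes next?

Replace each of the 16 characters of 9192291991922919 in place — 919 22 919 919 919 919 22 919 919 22 919 919 919 919 22 919 — and concatenate.

91922919919919919229199192291991991991922919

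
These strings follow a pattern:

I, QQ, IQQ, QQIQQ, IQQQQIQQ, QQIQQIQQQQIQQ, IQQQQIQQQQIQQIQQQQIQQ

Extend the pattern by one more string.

This is a Fibonacci-style word recurrence s(k) = s(k−2)·s(k−1): e.g. I·QQ = IQQ.
The next term joins QQIQQIQQQQIQQ and IQQQQIQQQQIQQIQQQQIQQ.

QQIQQIQQQQIQQIQQQQIQQQQIQQIQQQQIQQ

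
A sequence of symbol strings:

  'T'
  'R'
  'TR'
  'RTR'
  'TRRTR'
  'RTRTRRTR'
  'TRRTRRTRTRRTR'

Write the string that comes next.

RTRTRRTRTRRTRRTRTRRTR

Each term (from the third on) is the two preceding terms concatenated in order: term 3 = T·R = TR.
The next term joins RTRTRRTR and TRRTRRTRTRRTR.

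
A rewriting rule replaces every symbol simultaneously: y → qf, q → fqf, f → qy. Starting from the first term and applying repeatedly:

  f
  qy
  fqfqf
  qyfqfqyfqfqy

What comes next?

Expanding qyfqfqyfqfqy: q→fqf, y→qf, f→qy, q→fqf, f→qy, q→fqf, y→qf, f→qy, q→fqf, f→qy, q→fqf, y→qf. Concatenated: fqf qf qy fqf qy fqf qf qy fqf qy fqf qf.

fqfqfqyfqfqyfqfqfqyfqfqyfqfqf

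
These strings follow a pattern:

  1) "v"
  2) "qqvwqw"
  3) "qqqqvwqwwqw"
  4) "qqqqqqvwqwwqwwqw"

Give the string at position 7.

qqqqqqqqqqqqvwqwwqwwqwwqwwqwwqw

Each term wraps the previous one in qq on the left and wqw on the right.
From qqqqqqvwqwwqwwqw, 3 further steps: qqqqqqvwqwwqwwqw → qqqqqqqqvwqwwqwwqwwqw → qqqqqqqqqqvwqwwqwwqwwqwwqw → (answer).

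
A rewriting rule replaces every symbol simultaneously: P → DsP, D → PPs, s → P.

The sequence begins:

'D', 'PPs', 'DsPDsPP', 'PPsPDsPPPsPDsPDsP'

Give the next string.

Applying the rule to each of the 17 symbols of PPsPDsPPPsPDsPDsP gives the pieces DsP DsP P DsP PPs P DsP DsP DsP P DsP PPs P DsP PPs P DsP, which concatenate to the answer.

DsPDsPPDsPPPsPDsPDsPDsPPDsPPPsPDsPPPsPDsP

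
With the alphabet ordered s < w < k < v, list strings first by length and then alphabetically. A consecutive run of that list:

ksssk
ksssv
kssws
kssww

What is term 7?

Stepping forward 3 times from kssww: kssww → ksswk → ksswv, then the target.

kssks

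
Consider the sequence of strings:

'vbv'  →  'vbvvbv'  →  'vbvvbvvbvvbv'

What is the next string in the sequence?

Every step duplicates the string.
Doubling vbvvbvvbvvbv:

vbvvbvvbvvbvvbvvbvvbvvbv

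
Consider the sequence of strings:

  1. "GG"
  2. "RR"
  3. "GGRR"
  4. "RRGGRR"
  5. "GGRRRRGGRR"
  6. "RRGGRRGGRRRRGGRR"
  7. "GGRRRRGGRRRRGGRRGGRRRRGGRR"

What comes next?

This is a Fibonacci-style word recurrence s(k) = s(k−2)·s(k−1): e.g. GG·RR = GGRR.
Continuing: RRGGRRGGRRRRGGRR · GGRRRRGGRRRRGGRRGGRRRRGGRR gives term 8.

RRGGRRGGRRRRGGRRGGRRRRGGRRRRGGRRGGRRRRGGRR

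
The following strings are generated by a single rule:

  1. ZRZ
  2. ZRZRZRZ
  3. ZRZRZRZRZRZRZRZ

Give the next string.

Every step duplicates the string with 'R' between the halves.
Doubling ZRZRZRZRZRZRZRZ with 'R' between the halves:

ZRZRZRZRZRZRZRZRZRZRZRZRZRZRZRZ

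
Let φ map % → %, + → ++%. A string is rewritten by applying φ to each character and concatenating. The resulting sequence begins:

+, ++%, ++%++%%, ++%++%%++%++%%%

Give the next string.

φ(++%++%%++%++%%%) expands symbol-by-symbol to ++% ++% % ++% ++% % % ++% ++% % ++% ++% % % %; joining the 15 pieces gives the next term.

++%++%%++%++%%%++%++%%++%++%%%%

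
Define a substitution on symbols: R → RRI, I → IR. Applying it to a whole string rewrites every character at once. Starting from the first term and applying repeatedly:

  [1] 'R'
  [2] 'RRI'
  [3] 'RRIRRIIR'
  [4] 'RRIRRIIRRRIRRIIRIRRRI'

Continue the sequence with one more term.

RRIRRIIRRRIRRIIRIRRRIRRIRRIIRRRIRRIIRIRRRIIRRRIRRIRRIIR

Replace each of the 21 characters of RRIRRIIRRRIRRIIRIRRRI in place — RRI RRI IR RRI RRI IR IR RRI RRI RRI IR RRI RRI IR IR RRI IR RRI RRI RRI IR — and concatenate.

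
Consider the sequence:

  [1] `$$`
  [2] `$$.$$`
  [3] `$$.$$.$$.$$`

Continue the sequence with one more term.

s(k+1) = s(k)·.·s(k) — each term doubles the last with '.' between the halves.
Doubling $$.$$.$$.$$ with '.' between the halves:

$$.$$.$$.$$.$$.$$.$$.$$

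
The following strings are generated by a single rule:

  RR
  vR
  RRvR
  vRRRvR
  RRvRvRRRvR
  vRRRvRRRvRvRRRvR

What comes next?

RRvRvRRRvRvRRRvRRRvRvRRRvR

From term 3 onward, concatenate the second-to-last term with the last: RR·vR = RRvR, vR·RRvR = vRRRvR, …
The next term joins RRvRvRRRvR and vRRRvRRRvRvRRRvR.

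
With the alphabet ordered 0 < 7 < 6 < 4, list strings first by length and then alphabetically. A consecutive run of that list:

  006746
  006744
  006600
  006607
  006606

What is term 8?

Continuing the enumeration 3 steps past 006606: 006606 → 006604 → 006670 → (answer).

006677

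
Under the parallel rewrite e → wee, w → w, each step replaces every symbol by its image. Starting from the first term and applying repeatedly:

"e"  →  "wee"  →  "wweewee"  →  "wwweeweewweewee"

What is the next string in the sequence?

Replace each of the 15 characters of wwweeweewweewee in place — w w w wee wee w wee wee w w wee wee w wee wee — and concatenate.

wwwweeweewweeweewwweeweewweewee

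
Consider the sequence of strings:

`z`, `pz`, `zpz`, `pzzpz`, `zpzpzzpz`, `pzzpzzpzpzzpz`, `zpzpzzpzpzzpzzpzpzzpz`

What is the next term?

This is a Fibonacci-style word recurrence s(k) = s(k−2)·s(k−1): e.g. z·pz = zpz.
So term 8 is pzzpzzpzpzzpz·zpzpzzpzpzzpzzpzpzzpz.

pzzpzzpzpzzpzzpzpzzpzpzzpzzpzpzzpz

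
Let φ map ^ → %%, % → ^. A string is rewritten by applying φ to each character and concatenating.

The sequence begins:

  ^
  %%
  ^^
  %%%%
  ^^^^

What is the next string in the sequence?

%%%%%%%%

Apply φ to ^^^^ symbol by symbol: ^→%%, ^→%%, ^→%%, ^→%%; joined: %% %% %% %%.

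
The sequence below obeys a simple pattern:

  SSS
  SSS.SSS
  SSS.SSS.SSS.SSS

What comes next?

SSS.SSS.SSS.SSS.SSS.SSS.SSS.SSS

s(k+1) = s(k)·.·s(k) — each term doubles the last with '.' between the halves.
One more doubling of SSS.SSS.SSS.SSS gives the answer.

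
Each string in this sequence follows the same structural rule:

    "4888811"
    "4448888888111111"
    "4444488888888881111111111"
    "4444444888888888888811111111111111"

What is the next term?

Each string has the form 4^{2n-1} 8^{3n+1} 1^{4n-2} (n = 1, 2, …).
Setting n = 5 gives 9, 16, 18 characters in each block.

4444444448888888888888888111111111111111111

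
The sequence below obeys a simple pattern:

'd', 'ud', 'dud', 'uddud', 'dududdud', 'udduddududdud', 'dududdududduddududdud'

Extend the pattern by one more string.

Each term (from the third on) is the two preceding terms concatenated in order: term 3 = d·ud = dud.
The next term joins udduddududdud and dududdududduddududdud.

udduddududduddududdududduddududdud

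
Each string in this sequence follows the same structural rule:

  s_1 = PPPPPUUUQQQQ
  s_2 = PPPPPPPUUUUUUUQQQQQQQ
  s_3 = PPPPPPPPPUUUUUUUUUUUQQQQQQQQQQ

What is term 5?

PPPPPPPPPPPPPUUUUUUUUUUUUUUUUUUUQQQQQQQQQQQQQQQQ

Term n consists of 2n+3 P's, followed by 4n-1 U's, followed by 3n+1 Q's (n = 1, 2, …).
Setting n = 5 gives 13, 19, 16 characters in each block.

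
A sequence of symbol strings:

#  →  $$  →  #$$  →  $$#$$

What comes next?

#$$$$#$$

Each term (from the third on) is the two preceding terms concatenated in order: term 3 = #·$$ = #$$.
So term 5 is #$$·$$#$$.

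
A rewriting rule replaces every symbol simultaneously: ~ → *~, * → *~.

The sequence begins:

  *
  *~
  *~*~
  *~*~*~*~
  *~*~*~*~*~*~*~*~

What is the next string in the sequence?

*~*~*~*~*~*~*~*~*~*~*~*~*~*~*~*~

φ(*~*~*~*~*~*~*~*~) expands symbol-by-symbol to *~ *~ *~ *~ *~ *~ *~ *~ *~ *~ *~ *~ *~ *~ *~ *~; joining the 16 pieces gives the next term.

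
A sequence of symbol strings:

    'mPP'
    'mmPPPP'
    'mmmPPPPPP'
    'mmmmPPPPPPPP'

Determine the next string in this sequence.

Term n consists of n m's, followed by 2n P's (n = 1, 2, …).
At n = 5 the blocks have lengths 5, 10.

mmmmmPPPPPPPPPP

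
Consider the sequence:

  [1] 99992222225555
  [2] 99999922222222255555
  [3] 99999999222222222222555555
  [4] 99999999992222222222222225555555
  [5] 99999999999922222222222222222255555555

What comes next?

99999999999999222222222222222222222555555555

Term n consists of 2n 9's, followed by 3n 2's, followed by n+2 5's, where the shown terms are n = 2, 3, 4, 5, 6.
For the next term, n = 7, so the run lengths are 14, 21, 9.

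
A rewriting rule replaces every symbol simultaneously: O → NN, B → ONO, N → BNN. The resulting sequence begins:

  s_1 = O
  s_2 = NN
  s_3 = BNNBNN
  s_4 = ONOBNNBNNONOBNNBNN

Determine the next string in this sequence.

Applying the rule to each of the 18 symbols of ONOBNNBNNONOBNNBNN gives the pieces NN BNN NN ONO BNN BNN ONO BNN BNN NN BNN NN ONO BNN BNN ONO BNN BNN, which concatenate to the answer.

NNBNNNNONOBNNBNNONOBNNBNNNNBNNNNONOBNNBNNONOBNNBNN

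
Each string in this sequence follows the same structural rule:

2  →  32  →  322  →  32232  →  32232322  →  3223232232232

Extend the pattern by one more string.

From term 3 onward, concatenate the last term with the second-to-last: 32·2 = 322, 322·32 = 32232, …
The next term joins 3223232232232 and 32232322.

322323223223232232322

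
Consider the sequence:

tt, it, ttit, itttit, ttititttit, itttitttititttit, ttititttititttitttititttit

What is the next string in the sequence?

itttitttititttitttititttititttitttititttit

This is a Fibonacci-style word recurrence s(k) = s(k−2)·s(k−1): e.g. tt·it = ttit.
The next term joins itttitttititttit and ttititttititttitttititttit.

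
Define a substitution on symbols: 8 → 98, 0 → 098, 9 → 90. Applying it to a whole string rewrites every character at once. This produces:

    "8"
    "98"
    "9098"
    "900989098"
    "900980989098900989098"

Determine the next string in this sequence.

9009809890980989098900989098900980989098900989098

Applying the rule to each of the 21 symbols of 900980989098900989098 gives the pieces 90 098 098 90 98 098 90 98 90 098 90 98 90 098 098 90 98 90 098 90 98, which concatenate to the answer.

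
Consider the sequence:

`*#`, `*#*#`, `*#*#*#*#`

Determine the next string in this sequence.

*#*#*#*#*#*#*#*#

Every step duplicates the string.
So the next term is two copies of *#*#*#*#.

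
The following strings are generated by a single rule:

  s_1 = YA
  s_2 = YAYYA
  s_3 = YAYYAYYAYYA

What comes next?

Each string is two copies of the previous one joined by 'Y'.
One more doubling of YAYYAYYAYYA gives the answer.

YAYYAYYAYYAYYAYYAYYAYYA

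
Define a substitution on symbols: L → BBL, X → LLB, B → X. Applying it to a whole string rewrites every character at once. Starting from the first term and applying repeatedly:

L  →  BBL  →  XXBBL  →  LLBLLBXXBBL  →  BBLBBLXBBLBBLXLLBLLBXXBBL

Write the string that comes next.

φ(BBLBBLXBBLBBLXLLBLLBXXBBL) expands symbol-by-symbol to X X BBL X X BBL LLB X X BBL X X BBL LLB BBL BBL X BBL BBL X LLB LLB X X BBL; joining the 25 pieces gives the next term.

XXBBLXXBBLLLBXXBBLXXBBLLLBBBLBBLXBBLBBLXLLBLLBXXBBL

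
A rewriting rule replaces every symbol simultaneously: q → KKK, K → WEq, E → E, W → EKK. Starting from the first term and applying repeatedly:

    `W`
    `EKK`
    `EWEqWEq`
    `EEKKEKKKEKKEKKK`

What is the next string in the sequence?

Applying the rule to each of the 15 symbols of EEKKEKKKEKKEKKK gives the pieces E E WEq WEq E WEq WEq WEq E WEq WEq E WEq WEq WEq, which concatenate to the answer.

EEWEqWEqEWEqWEqWEqEWEqWEqEWEqWEqWEq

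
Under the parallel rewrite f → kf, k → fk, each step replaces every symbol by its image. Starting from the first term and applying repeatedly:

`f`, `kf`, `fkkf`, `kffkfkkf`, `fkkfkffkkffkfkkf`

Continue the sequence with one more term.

Applying the rule to each of the 16 symbols of fkkfkffkkffkfkkf gives the pieces kf fk fk kf fk kf kf fk fk kf kf fk kf fk fk kf, which concatenate to the answer.

kffkfkkffkkfkffkfkkfkffkkffkfkkf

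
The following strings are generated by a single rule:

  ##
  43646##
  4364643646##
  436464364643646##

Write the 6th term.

4364643646436464364643646##

Each term is the previous one with 43646 prepended.
From 436464364643646##, 2 further steps: 436464364643646## → 43646436464364643646## → (answer).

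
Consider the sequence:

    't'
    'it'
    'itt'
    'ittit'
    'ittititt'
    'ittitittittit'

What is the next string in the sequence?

ittitittittitittititt

Each term (from the third on) is the previous term followed by the one before it: term 3 = it·t = itt.
So term 7 is ittitittittit·ittititt.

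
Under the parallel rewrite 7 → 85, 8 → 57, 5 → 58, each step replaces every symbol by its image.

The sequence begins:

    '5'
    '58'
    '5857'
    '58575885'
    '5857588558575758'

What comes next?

58575885585757585857588558855857

φ(5857588558575758) expands symbol-by-symbol to 58 57 58 85 58 57 57 58 58 57 58 85 58 85 58 57; joining the 16 pieces gives the next term.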